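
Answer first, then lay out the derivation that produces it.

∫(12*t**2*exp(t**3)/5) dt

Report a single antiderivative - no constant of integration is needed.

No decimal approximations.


The answer is 4*exp(t**3)/5.
Step 1. Substitute u = t**3, turning ∫(12*t**2*exp(t**3)/5) dt into ∫(4*exp(u)/5) du: now ∫(4*exp(u)/5) du.
Step 2. Evaluate the standard form: now 4*exp(u)/5.
Step 3. Substitute back u = t**3: now 4*exp(t**3)/5.
Answer: 4*exp(t**3)/5.


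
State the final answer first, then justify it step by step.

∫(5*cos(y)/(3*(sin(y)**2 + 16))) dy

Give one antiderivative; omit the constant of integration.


The answer is 5*atan(sin(y)/4)/12.
Step 1. Substitute u = sin(y), turning ∫(5*cos(y)/(3*(sin(y)**2 + 16))) dy into ∫(5/(3*(u**2 + 16))) du: now ∫(5/(3*(u**2 + 16))) du.
Step 2. Evaluate the standard form: now 5*atan(u/4)/12.
Step 3. Substitute back u = sin(y): now 5*atan(sin(y)/4)/12.
Answer: 5*atan(sin(y)/4)/12.


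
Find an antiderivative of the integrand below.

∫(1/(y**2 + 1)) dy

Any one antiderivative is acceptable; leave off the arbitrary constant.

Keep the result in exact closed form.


Answer: atan(y).


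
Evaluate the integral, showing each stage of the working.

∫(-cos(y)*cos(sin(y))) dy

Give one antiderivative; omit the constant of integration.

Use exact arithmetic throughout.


Step 1. Substitute u = sin(y), turning ∫(-cos(y)*cos(sin(y))) dy into ∫(-cos(u)) du: now ∫(-cos(u)) du.
Step 2. Evaluate the standard form: now -sin(u).
Step 3. Substitute back u = sin(y): now -sin(sin(y)).
Answer: -sin(sin(y)).


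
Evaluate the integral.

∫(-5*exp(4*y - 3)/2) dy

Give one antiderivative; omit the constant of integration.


Answer: -5*exp(4*y - 3)/8.


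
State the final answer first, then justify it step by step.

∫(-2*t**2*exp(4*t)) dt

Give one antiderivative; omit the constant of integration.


The answer is -t**2*exp(4*t)/2 + t*exp(4*t)/4 - exp(4*t)/16.
Step 1. Integrate ∫(-2*t**2*exp(4*t)) dt by parts with u = t**2, dv = (-2*exp(4*t)) dt, so v = -exp(4*t)/2: now -t**2*exp(4*t)/2 + ∫(t*exp(4*t)) dt.
Step 2. Integrate ∫(t*exp(4*t)) dt by parts with u = t, dv = (exp(4*t)) dt, so v = exp(4*t)/4: now -t**2*exp(4*t)/2 + t*exp(4*t)/4 + ∫(-exp(4*t)/4) dt.
Step 3. Evaluate the standard form: now -t**2*exp(4*t)/2 + t*exp(4*t)/4 - exp(4*t)/16.
Answer: -t**2*exp(4*t)/2 + t*exp(4*t)/4 - exp(4*t)/16.


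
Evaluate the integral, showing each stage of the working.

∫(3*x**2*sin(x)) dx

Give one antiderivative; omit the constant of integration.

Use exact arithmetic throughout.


Step 1. Integrate ∫(3*x**2*sin(x)) dx by parts with u = x**2, dv = (3*sin(x)) dx, so v = -3*cos(x): now -3*x**2*cos(x) + ∫(6*x*cos(x)) dx.
Step 2. Integrate ∫(6*x*cos(x)) dx by parts with u = x, dv = (6*cos(x)) dx, so v = 6*sin(x): now -3*x**2*cos(x) + 6*x*sin(x) + ∫(-6*sin(x)) dx.
Step 3. Evaluate the standard form: now -3*x**2*cos(x) + 6*x*sin(x) + 6*cos(x).
Answer: -3*x**2*cos(x) + 6*x*sin(x) + 6*cos(x).


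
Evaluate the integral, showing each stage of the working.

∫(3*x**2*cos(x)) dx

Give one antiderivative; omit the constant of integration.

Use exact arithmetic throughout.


Step 1. Integrate ∫(3*x**2*cos(x)) dx by parts with u = x**2, dv = (3*cos(x)) dx, so v = 3*sin(x): now 3*x**2*sin(x) + ∫(-6*x*sin(x)) dx.
Step 2. Integrate ∫(-6*x*sin(x)) dx by parts with u = x, dv = (-6*sin(x)) dx, so v = 6*cos(x): now 3*x**2*sin(x) + 6*x*cos(x) + ∫(-6*cos(x)) dx.
Step 3. Evaluate the standard form: now 3*x**2*sin(x) + 6*x*cos(x) - 6*sin(x).
Answer: 3*x**2*sin(x) + 6*x*cos(x) - 6*sin(x).


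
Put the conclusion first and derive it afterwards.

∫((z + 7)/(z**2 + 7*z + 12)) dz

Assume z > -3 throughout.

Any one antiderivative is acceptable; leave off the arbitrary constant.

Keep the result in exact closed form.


The answer is 4*log(z + 3) - 3*log(z + 4).
Step 1. Decompose ∫((z + 7)/(z**2 + 7*z + 12)) dz by partial fractions, (z + 7)/(z**2 + 7*z + 12) = -3/(z + 4) + 4/(z + 3): now ∫(4/(z + 3)) dz + ∫(-3/(z + 4)) dz.
Step 2. Evaluate the standard form [assuming z > -3]: now 4*log(z + 3) + ∫(-3/(z + 4)) dz.
Step 3. Evaluate the standard form [assuming z > -4]: now 4*log(z + 3) - 3*log(z + 4).
Answer: 4*log(z + 3) - 3*log(z + 4).


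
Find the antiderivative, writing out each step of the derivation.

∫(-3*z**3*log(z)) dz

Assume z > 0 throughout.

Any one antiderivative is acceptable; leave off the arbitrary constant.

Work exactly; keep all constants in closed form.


Step 1. Integrate ∫(-3*z**3*log(z)) dz by parts with u = log(z), dv = (-3*z**3) dz, so v = -3*z**4/4 [assuming z > 0]: now -3*z**4*log(z)/4 + ∫(3*z**3/4) dz.
Step 2. Evaluate the standard form: now -3*z**4*log(z)/4 + 3*z**4/16.
Answer: -3*z**4*log(z)/4 + 3*z**4/16.


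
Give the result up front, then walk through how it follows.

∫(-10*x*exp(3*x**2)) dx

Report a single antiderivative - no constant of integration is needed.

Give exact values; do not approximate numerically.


The answer is -5*exp(3*x**2)/3.
Step 1. Substitute u = x**2, turning ∫(-10*x*exp(3*x**2)) dx into ∫(-5*exp(3*u)) du: now ∫(-5*exp(3*u)) du.
Step 2. Evaluate the standard form: now -5*exp(3*u)/3.
Step 3. Substitute back u = x**2: now -5*exp(3*x**2)/3.
Answer: -5*exp(3*x**2)/3.


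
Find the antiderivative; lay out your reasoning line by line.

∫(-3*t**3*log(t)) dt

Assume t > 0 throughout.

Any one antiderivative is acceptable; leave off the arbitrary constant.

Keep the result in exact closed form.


Step 1. Integrate ∫(-3*t**3*log(t)) dt by parts with u = log(t), dv = (-3*t**3) dt, so v = -3*t**4/4 [assuming t > 0]: now -3*t**4*log(t)/4 + ∫(3*t**3/4) dt.
Step 2. Evaluate the standard form: now -3*t**4*log(t)/4 + 3*t**4/16.
Answer: -3*t**4*log(t)/4 + 3*t**4/16.


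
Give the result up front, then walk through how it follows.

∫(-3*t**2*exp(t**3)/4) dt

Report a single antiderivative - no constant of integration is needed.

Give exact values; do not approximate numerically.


The answer is -exp(t**3)/4.
Step 1. Substitute u = t**3, turning ∫(-3*t**2*exp(t**3)/4) dt into ∫(-exp(u)/4) du: now ∫(-exp(u)/4) du.
Step 2. Evaluate the standard form: now -exp(u)/4.
Step 3. Substitute back u = t**3: now -exp(t**3)/4.
Answer: -exp(t**3)/4.


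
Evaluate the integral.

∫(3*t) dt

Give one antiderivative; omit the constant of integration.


Answer: 3*t**2/2.


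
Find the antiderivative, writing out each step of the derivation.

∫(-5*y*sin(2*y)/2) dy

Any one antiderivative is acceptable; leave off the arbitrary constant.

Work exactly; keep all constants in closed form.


Step 1. Integrate ∫(-5*y*sin(2*y)/2) dy by parts with u = y, dv = (-5*sin(2*y)/2) dy, so v = 5*cos(2*y)/4: now 5*y*cos(2*y)/4 + ∫(-5*cos(2*y)/4) dy.
Step 2. Evaluate the standard form: now 5*y*cos(2*y)/4 - 5*sin(2*y)/8.
Answer: 5*y*cos(2*y)/4 - 5*sin(2*y)/8.


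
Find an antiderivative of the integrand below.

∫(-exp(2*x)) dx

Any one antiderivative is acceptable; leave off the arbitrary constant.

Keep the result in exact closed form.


Answer: -exp(2*x)/2.


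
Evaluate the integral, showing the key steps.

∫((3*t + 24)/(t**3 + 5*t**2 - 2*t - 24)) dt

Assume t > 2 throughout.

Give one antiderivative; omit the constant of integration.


Step 1. Decompose ∫((3*t + 24)/(t**3 + 5*t**2 - 2*t - 24)) dt by partial fractions, (3*t + 24)/(t**3 + 5*t**2 - 2*t - 24) = 2/(t + 4) - 3/(t + 3) + 1/(t - 2): now ∫(1/(t - 2)) dt + ∫(-3/(t + 3)) dt + ∫(2/(t + 4)) dt.
Step 2. Evaluate the standard form [assuming t > -4]: now 2*log(t + 4) + ∫(1/(t - 2)) dt + ∫(-3/(t + 3)) dt.
Step 3. Evaluate the standard form [assuming t > 2]: now log(t - 2) + 2*log(t + 4) + ∫(-3/(t + 3)) dt.
Step 4. Evaluate the standard form [assuming t > -3]: now log(t - 2) - 3*log(t + 3) + 2*log(t + 4).
Answer: log(t - 2) - 3*log(t + 3) + 2*log(t + 4).


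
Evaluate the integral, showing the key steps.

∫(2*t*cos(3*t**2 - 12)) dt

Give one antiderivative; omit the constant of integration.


Step 1. Substitute u = t**2 - 4, turning ∫(2*t*cos(3*t**2 - 12)) dt into ∫(cos(3*u)) du: now ∫(cos(3*u)) du.
Step 2. Evaluate the standard form: now sin(3*u)/3.
Step 3. Substitute back u = t**2 - 4: now sin(3*t**2 - 12)/3.
Answer: sin(3*t**2 - 12)/3.


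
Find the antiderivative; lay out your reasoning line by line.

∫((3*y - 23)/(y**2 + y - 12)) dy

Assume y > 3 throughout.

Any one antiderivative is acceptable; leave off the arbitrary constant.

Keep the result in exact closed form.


Step 1. Decompose ∫((3*y - 23)/(y**2 + y - 12)) dy by partial fractions, (3*y - 23)/(y**2 + y - 12) = 5/(y + 4) - 2/(y - 3): now ∫(-2/(y - 3)) dy + ∫(5/(y + 4)) dy.
Step 2. Evaluate the standard form [assuming y > 3]: now -2*log(y - 3) + ∫(5/(y + 4)) dy.
Step 3. Evaluate the standard form [assuming y > -4]: now -2*log(y - 3) + 5*log(y + 4).
Answer: -2*log(y - 3) + 5*log(y + 4).


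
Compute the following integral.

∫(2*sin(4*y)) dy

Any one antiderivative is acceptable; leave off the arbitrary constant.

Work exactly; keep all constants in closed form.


Answer: -cos(4*y)/2.


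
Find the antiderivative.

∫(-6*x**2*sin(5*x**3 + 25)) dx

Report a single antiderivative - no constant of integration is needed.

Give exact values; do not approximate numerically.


Answer: 2*cos(5*x**3 + 25)/5.


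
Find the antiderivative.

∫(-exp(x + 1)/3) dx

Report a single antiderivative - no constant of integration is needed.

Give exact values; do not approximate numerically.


Answer: -exp(x + 1)/3.


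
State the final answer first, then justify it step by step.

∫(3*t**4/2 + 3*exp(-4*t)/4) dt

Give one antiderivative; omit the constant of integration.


The answer is 3*t**5/10 - 3*exp(-4*t)/16.
Step 1. Rewrite: now ∫(3*t**4/2) dt + ∫(3*exp(-4*t)/4) dt.
Step 2. Evaluate the standard form: now 3*t**5/10 + ∫(3*exp(-4*t)/4) dt.
Step 3. Evaluate the standard form: now 3*t**5/10 - 3*exp(-4*t)/16.
Answer: 3*t**5/10 - 3*exp(-4*t)/16.


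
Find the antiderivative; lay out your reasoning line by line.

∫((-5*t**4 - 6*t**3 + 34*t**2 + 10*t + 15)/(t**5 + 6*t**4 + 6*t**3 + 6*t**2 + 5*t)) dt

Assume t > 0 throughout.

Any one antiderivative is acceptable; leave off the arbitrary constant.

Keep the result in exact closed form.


Step 1. Decompose ∫((-5*t**4 - 6*t**3 + 34*t**2 + 10*t + 15)/(t**5 + 6*t**4 + 6*t**3 + 6*t**2 + 5*t)) dt by partial fractions, (-5*t**4 - 6*t**3 + 34*t**2 + 10*t + 15)/(t**5 + 6*t**4 + 6*t**3 + 6*t**2 + 5*t) = 4/(t**2 + 1) - 3/(t + 5) - 5/(t + 1) + 3/t: now ∫(3/t) dt + ∫(-5/(t + 1)) dt + ∫(-3/(t + 5)) dt + ∫(4/(t**2 + 1)) dt.
Step 2. Evaluate the standard form [assuming t > 0]: now 3*log(t) + ∫(-5/(t + 1)) dt + ∫(-3/(t + 5)) dt + ∫(4/(t**2 + 1)) dt.
Step 3. Evaluate the standard form [assuming t > -1]: now 3*log(t) - 5*log(t + 1) + ∫(-3/(t + 5)) dt + ∫(4/(t**2 + 1)) dt.
Step 4. Evaluate the standard form [assuming t > -5]: now 3*log(t) - 5*log(t + 1) - 3*log(t + 5) + ∫(4/(t**2 + 1)) dt.
Step 5. Evaluate the standard form: now 3*log(t) - 5*log(t + 1) - 3*log(t + 5) + 4*atan(t).
Answer: 3*log(t) - 5*log(t + 1) - 3*log(t + 5) + 4*atan(t).


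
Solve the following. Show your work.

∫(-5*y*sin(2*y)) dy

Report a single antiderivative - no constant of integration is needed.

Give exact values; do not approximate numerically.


Step 1. Integrate ∫(-5*y*sin(2*y)) dy by parts with u = y, dv = (-5*sin(2*y)) dy, so v = 5*cos(2*y)/2: now 5*y*cos(2*y)/2 + ∫(-5*cos(2*y)/2) dy.
Step 2. Evaluate the standard form: now 5*y*cos(2*y)/2 - 5*sin(2*y)/4.
Answer: 5*y*cos(2*y)/2 - 5*sin(2*y)/4.


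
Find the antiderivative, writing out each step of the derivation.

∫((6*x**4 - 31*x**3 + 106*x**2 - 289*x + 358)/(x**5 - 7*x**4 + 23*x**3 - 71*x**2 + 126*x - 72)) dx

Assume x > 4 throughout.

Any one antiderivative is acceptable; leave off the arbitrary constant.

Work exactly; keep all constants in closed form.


Step 1. Decompose ∫((6*x**4 - 31*x**3 + 106*x**2 - 289*x + 358)/(x**5 - 7*x**4 + 23*x**3 - 71*x**2 + 126*x - 72)) dx by partial fractions, (6*x**4 - 31*x**3 + 106*x**2 - 289*x + 358)/(x**5 - 7*x**4 + 23*x**3 - 71*x**2 + 126*x - 72) = -2/(x**2 + 9) + 5/(x - 1) - 2/(x - 2) + 3/(x - 4): now ∫(3/(x - 4)) dx + ∫(-2/(x - 2)) dx + ∫(5/(x - 1)) dx + ∫(-2/(x**2 + 9)) dx.
Step 2. Evaluate the standard form [assuming x > 4]: now 3*log(x - 4) + ∫(-2/(x - 2)) dx + ∫(5/(x - 1)) dx + ∫(-2/(x**2 + 9)) dx.
Step 3. Evaluate the standard form [assuming x > 2]: now 3*log(x - 4) - 2*log(x - 2) + ∫(5/(x - 1)) dx + ∫(-2/(x**2 + 9)) dx.
Step 4. Evaluate the standard form [assuming x > 1]: now 3*log(x - 4) - 2*log(x - 2) + 5*log(x - 1) + ∫(-2/(x**2 + 9)) dx.
Step 5. Evaluate the standard form: now 3*log(x - 4) - 2*log(x - 2) + 5*log(x - 1) - 2*atan(x/3)/3.
Answer: 3*log(x - 4) - 2*log(x - 2) + 5*log(x - 1) - 2*atan(x/3)/3.


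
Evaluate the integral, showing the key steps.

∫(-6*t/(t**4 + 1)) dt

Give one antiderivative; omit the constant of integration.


Step 1. Substitute u = t**2, turning ∫(-6*t/(t**4 + 1)) dt into ∫(-3/(u**2 + 1)) du: now ∫(-3/(u**2 + 1)) du.
Step 2. Evaluate the standard form: now -3*atan(u).
Step 3. Substitute back u = t**2: now -3*atan(t**2).
Answer: -3*atan(t**2).


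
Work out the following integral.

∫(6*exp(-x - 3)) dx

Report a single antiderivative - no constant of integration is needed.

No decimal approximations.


Answer: -6*exp(-x - 3).


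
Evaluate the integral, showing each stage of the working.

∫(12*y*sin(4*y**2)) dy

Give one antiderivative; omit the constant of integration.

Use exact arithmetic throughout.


Step 1. Substitute u = y**2, turning ∫(12*y*sin(4*y**2)) dy into ∫(6*sin(4*u)) du: now ∫(6*sin(4*u)) du.
Step 2. Evaluate the standard form: now -3*cos(4*u)/2.
Step 3. Substitute back u = y**2: now -3*cos(4*y**2)/2.
Answer: -3*cos(4*y**2)/2.


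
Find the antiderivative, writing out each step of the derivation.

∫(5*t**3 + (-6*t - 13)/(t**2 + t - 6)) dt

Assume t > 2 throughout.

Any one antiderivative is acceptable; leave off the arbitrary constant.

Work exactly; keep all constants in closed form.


Step 1. Rewrite: now ∫(5*t**3) dt + ∫((-6*t - 13)/(t**2 + t - 6)) dt.
Step 2. Evaluate the standard form: now 5*t**4/4 + ∫((-6*t - 13)/(t**2 + t - 6)) dt.
Step 3. Decompose ∫((-6*t - 13)/(t**2 + t - 6)) dt by partial fractions, (-6*t - 13)/(t**2 + t - 6) = -1/(t + 3) - 5/(t - 2): now 5*t**4/4 + ∫(-5/(t - 2)) dt + ∫(-1/(t + 3)) dt.
Step 4. Evaluate the standard form [assuming t > -3]: now 5*t**4/4 - log(t + 3) + ∫(-5/(t - 2)) dt.
Step 5. Evaluate the standard form [assuming t > 2]: now 5*t**4/4 - 5*log(t - 2) - log(t + 3).
Answer: 5*t**4/4 - 5*log(t - 2) - log(t + 3).


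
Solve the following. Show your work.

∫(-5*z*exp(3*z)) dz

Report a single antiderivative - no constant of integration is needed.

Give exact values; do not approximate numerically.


Step 1. Integrate ∫(-5*z*exp(3*z)) dz by parts with u = z, dv = (-5*exp(3*z)) dz, so v = -5*exp(3*z)/3: now -5*z*exp(3*z)/3 + ∫(5*exp(3*z)/3) dz.
Step 2. Evaluate the standard form: now -5*z*exp(3*z)/3 + 5*exp(3*z)/9.
Answer: -5*z*exp(3*z)/3 + 5*exp(3*z)/9.


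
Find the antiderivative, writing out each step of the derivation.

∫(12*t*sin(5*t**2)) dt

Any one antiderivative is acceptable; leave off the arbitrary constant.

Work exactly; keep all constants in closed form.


Step 1. Substitute u = t**2, turning ∫(12*t*sin(5*t**2)) dt into ∫(6*sin(5*u)) du: now ∫(6*sin(5*u)) du.
Step 2. Evaluate the standard form: now -6*cos(5*u)/5.
Step 3. Substitute back u = t**2: now -6*cos(5*t**2)/5.
Answer: -6*cos(5*t**2)/5.


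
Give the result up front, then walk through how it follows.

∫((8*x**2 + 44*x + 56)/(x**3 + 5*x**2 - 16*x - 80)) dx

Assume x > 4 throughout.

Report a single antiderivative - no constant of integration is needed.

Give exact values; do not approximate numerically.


The answer is 5*log(x - 4) - log(x + 4) + 4*log(x + 5).
Step 1. Decompose ∫((8*x**2 + 44*x + 56)/(x**3 + 5*x**2 - 16*x - 80)) dx by partial fractions, (8*x**2 + 44*x + 56)/(x**3 + 5*x**2 - 16*x - 80) = 4/(x + 5) - 1/(x + 4) + 5/(x - 4): now ∫(5/(x - 4)) dx + ∫(-1/(x + 4)) dx + ∫(4/(x + 5)) dx.
Step 2. Evaluate the standard form [assuming x > 4]: now 5*log(x - 4) + ∫(-1/(x + 4)) dx + ∫(4/(x + 5)) dx.
Step 3. Evaluate the standard form [assuming x > -4]: now 5*log(x - 4) - log(x + 4) + ∫(4/(x + 5)) dx.
Step 4. Evaluate the standard form [assuming x > -5]: now 5*log(x - 4) - log(x + 4) + 4*log(x + 5).
Answer: 5*log(x - 4) - log(x + 4) + 4*log(x + 5).


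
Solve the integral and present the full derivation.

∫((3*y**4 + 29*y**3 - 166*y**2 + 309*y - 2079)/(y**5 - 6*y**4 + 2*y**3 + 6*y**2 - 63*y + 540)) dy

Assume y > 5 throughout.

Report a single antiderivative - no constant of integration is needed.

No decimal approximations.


Step 1. Decompose ∫((3*y**4 + 29*y**3 - 166*y**2 + 309*y - 2079)/(y**5 - 6*y**4 + 2*y**3 + 6*y**2 - 63*y + 540)) dy by partial fractions, (3*y**4 + 29*y**3 - 166*y**2 + 309*y - 2079)/(y**5 - 6*y**4 + 2*y**3 + 6*y**2 - 63*y + 540) = -3/(y**2 + 9) - 5/(y + 3) + 5/(y - 4) + 3/(y - 5): now ∫(3/(y - 5)) dy + ∫(5/(y - 4)) dy + ∫(-5/(y + 3)) dy + ∫(-3/(y**2 + 9)) dy.
Step 2. Evaluate the standard form [assuming y > 5]: now 3*log(y - 5) + ∫(5/(y - 4)) dy + ∫(-5/(y + 3)) dy + ∫(-3/(y**2 + 9)) dy.
Step 3. Evaluate the standard form [assuming y > 4]: now 3*log(y - 5) + 5*log(y - 4) + ∫(-5/(y + 3)) dy + ∫(-3/(y**2 + 9)) dy.
Step 4. Evaluate the standard form [assuming y > -3]: now 3*log(y - 5) + 5*log(y - 4) - 5*log(y + 3) + ∫(-3/(y**2 + 9)) dy.
Step 5. Evaluate the standard form: now 3*log(y - 5) + 5*log(y - 4) - 5*log(y + 3) - atan(y/3).
Answer: 3*log(y - 5) + 5*log(y - 4) - 5*log(y + 3) - atan(y/3).


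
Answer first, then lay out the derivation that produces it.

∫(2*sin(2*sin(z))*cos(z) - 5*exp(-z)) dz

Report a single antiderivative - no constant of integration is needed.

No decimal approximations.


The answer is -cos(2*sin(z)) + 5*exp(-z).
Step 1. Rewrite: now ∫(2*sin(2*sin(z))*cos(z)) dz + ∫(-5*exp(-z)) dz.
Step 2. Evaluate the standard form: now ∫(2*sin(2*sin(z))*cos(z)) dz + 5*exp(-z).
Step 3. Substitute u = sin(z), turning ∫(2*sin(2*sin(z))*cos(z)) dz into ∫(2*sin(2*u)) du: now ∫(2*sin(2*u)) du + 5*exp(-z).
Step 4. Evaluate the standard form: now -cos(2*u) + 5*exp(-z).
Step 5. Substitute back u = sin(z): now -cos(2*sin(z)) + 5*exp(-z).
Answer: -cos(2*sin(z)) + 5*exp(-z).


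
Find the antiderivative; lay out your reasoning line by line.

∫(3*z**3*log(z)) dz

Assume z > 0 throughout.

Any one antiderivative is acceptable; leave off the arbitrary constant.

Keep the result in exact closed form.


Step 1. Integrate ∫(3*z**3*log(z)) dz by parts with u = log(z), dv = (3*z**3) dz, so v = 3*z**4/4 [assuming z > 0]: now 3*z**4*log(z)/4 + ∫(-3*z**3/4) dz.
Step 2. Evaluate the standard form: now 3*z**4*log(z)/4 - 3*z**4/16.
Answer: 3*z**4*log(z)/4 - 3*z**4/16.


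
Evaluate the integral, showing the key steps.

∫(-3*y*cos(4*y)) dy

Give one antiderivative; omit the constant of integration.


Step 1. Integrate ∫(-3*y*cos(4*y)) dy by parts with u = y, dv = (-3*cos(4*y)) dy, so v = -3*sin(4*y)/4: now -3*y*sin(4*y)/4 + ∫(3*sin(4*y)/4) dy.
Step 2. Evaluate the standard form: now -3*y*sin(4*y)/4 - 3*cos(4*y)/16.
Answer: -3*y*sin(4*y)/4 - 3*cos(4*y)/16.


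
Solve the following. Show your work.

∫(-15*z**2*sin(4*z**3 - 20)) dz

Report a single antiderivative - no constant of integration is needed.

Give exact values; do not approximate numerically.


Step 1. Substitute u = z**3 - 5, turning ∫(-15*z**2*sin(4*z**3 - 20)) dz into ∫(-5*sin(4*u)) du: now ∫(-5*sin(4*u)) du.
Step 2. Evaluate the standard form: now 5*cos(4*u)/4.
Step 3. Substitute back u = z**3 - 5: now 5*cos(4*z**3 - 20)/4.
Answer: 5*cos(4*z**3 - 20)/4.


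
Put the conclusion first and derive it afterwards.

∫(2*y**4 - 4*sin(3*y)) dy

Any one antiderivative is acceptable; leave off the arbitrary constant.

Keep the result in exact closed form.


The answer is 2*y**5/5 + 4*cos(3*y)/3.
Step 1. Rewrite: now ∫(2*y**4) dy + ∫(-4*sin(3*y)) dy.
Step 2. Evaluate the standard form: now 2*y**5/5 + ∫(-4*sin(3*y)) dy.
Step 3. Evaluate the standard form: now 2*y**5/5 + 4*cos(3*y)/3.
Answer: 2*y**5/5 + 4*cos(3*y)/3.


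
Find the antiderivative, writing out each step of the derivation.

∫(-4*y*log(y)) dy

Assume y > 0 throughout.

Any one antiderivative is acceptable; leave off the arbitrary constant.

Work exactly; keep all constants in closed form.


Step 1. Integrate ∫(-4*y*log(y)) dy by parts with u = log(y), dv = (-4*y) dy, so v = -2*y**2 [assuming y > 0]: now -2*y**2*log(y) + ∫(2*y) dy.
Step 2. Evaluate the standard form: now -2*y**2*log(y) + y**2.
Answer: -2*y**2*log(y) + y**2.


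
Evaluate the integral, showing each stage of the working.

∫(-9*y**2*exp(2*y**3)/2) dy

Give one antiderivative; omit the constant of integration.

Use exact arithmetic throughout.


Step 1. Substitute u = y**3, turning ∫(-9*y**2*exp(2*y**3)/2) dy into ∫(-3*exp(2*u)/2) du: now ∫(-3*exp(2*u)/2) du.
Step 2. Evaluate the standard form: now -3*exp(2*u)/4.
Step 3. Substitute back u = y**3: now -3*exp(2*y**3)/4.
Answer: -3*exp(2*y**3)/4.


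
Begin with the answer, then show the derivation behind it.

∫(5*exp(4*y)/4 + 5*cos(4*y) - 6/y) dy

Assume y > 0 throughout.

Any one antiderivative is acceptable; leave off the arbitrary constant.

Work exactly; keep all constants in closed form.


The answer is 5*exp(4*y)/16 - 6*log(y) + 5*sin(4*y)/4.
Step 1. Rewrite: now ∫(-6/y) dy + ∫(5*exp(4*y)/4) dy + ∫(5*cos(4*y)) dy.
Step 2. Evaluate the standard form [assuming y > 0]: now -6*log(y) + ∫(5*exp(4*y)/4) dy + ∫(5*cos(4*y)) dy.
Step 3. Evaluate the standard form: now -6*log(y) + 5*sin(4*y)/4 + ∫(5*exp(4*y)/4) dy.
Step 4. Evaluate the standard form: now 5*exp(4*y)/16 - 6*log(y) + 5*sin(4*y)/4.
Answer: 5*exp(4*y)/16 - 6*log(y) + 5*sin(4*y)/4.


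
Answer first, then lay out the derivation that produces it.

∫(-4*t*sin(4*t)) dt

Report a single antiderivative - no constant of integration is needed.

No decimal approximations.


The answer is t*cos(4*t) - sin(4*t)/4.
Step 1. Integrate ∫(-4*t*sin(4*t)) dt by parts with u = t, dv = (-4*sin(4*t)) dt, so v = cos(4*t): now t*cos(4*t) + ∫(-cos(4*t)) dt.
Step 2. Evaluate the standard form: now t*cos(4*t) - sin(4*t)/4.
Answer: t*cos(4*t) - sin(4*t)/4.


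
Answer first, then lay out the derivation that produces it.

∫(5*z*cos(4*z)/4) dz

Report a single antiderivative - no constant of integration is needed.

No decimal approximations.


The answer is 5*z*sin(4*z)/16 + 5*cos(4*z)/64.
Step 1. Integrate ∫(5*z*cos(4*z)/4) dz by parts with u = z, dv = (5*cos(4*z)/4) dz, so v = 5*sin(4*z)/16: now 5*z*sin(4*z)/16 + ∫(-5*sin(4*z)/16) dz.
Step 2. Evaluate the standard form: now 5*z*sin(4*z)/16 + 5*cos(4*z)/64.
Answer: 5*z*sin(4*z)/16 + 5*cos(4*z)/64.


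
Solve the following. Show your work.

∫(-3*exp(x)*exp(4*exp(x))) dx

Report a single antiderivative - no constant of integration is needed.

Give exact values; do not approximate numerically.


Step 1. Substitute u = exp(x), turning ∫(-3*exp(x)*exp(4*exp(x))) dx into ∫(-3*exp(4*u)) du: now ∫(-3*exp(4*u)) du.
Step 2. Evaluate the standard form: now -3*exp(4*u)/4.
Step 3. Substitute back u = exp(x): now -3*exp(4*exp(x))/4.
Answer: -3*exp(4*exp(x))/4.


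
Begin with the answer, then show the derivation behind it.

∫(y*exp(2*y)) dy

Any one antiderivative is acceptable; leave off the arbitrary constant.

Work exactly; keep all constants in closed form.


The answer is y*exp(2*y)/2 - exp(2*y)/4.
Step 1. Integrate ∫(y*exp(2*y)) dy by parts with u = y, dv = (exp(2*y)) dy, so v = exp(2*y)/2: now y*exp(2*y)/2 + ∫(-exp(2*y)/2) dy.
Step 2. Evaluate the standard form: now y*exp(2*y)/2 - exp(2*y)/4.
Answer: y*exp(2*y)/2 - exp(2*y)/4.


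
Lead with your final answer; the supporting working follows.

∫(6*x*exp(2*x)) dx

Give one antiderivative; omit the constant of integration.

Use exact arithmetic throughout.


The answer is 3*x*exp(2*x) - 3*exp(2*x)/2.
Step 1. Integrate ∫(6*x*exp(2*x)) dx by parts with u = x, dv = (6*exp(2*x)) dx, so v = 3*exp(2*x): now 3*x*exp(2*x) + ∫(-3*exp(2*x)) dx.
Step 2. Evaluate the standard form: now 3*x*exp(2*x) - 3*exp(2*x)/2.
Answer: 3*x*exp(2*x) - 3*exp(2*x)/2.


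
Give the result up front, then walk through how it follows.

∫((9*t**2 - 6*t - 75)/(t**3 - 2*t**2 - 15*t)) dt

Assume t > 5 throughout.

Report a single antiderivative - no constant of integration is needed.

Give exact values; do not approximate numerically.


The answer is 5*log(t) + 3*log(t - 5) + log(t + 3).
Step 1. Decompose ∫((9*t**2 - 6*t - 75)/(t**3 - 2*t**2 - 15*t)) dt by partial fractions, (9*t**2 - 6*t - 75)/(t**3 - 2*t**2 - 15*t) = 1/(t + 3) + 3/(t - 5) + 5/t: now ∫(5/t) dt + ∫(3/(t - 5)) dt + ∫(1/(t + 3)) dt.
Step 2. Evaluate the standard form [assuming t > -3]: now log(t + 3) + ∫(5/t) dt + ∫(3/(t - 5)) dt.
Step 3. Evaluate the standard form [assuming t > 0]: now 5*log(t) + log(t + 3) + ∫(3/(t - 5)) dt.
Step 4. Evaluate the standard form [assuming t > 5]: now 5*log(t) + 3*log(t - 5) + log(t + 3).
Answer: 5*log(t) + 3*log(t - 5) + log(t + 3).


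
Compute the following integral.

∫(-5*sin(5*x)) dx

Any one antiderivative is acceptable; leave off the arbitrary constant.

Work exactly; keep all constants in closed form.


Answer: cos(5*x).


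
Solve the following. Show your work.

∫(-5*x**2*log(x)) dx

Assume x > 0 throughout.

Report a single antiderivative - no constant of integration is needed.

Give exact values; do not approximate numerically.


Step 1. Integrate ∫(-5*x**2*log(x)) dx by parts with u = log(x), dv = (-5*x**2) dx, so v = -5*x**3/3 [assuming x > 0]: now -5*x**3*log(x)/3 + ∫(5*x**2/3) dx.
Step 2. Evaluate the standard form: now -5*x**3*log(x)/3 + 5*x**3/9.
Answer: -5*x**3*log(x)/3 + 5*x**3/9.


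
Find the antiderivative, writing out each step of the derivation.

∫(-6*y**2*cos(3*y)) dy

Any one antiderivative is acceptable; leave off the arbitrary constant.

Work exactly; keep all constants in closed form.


Step 1. Integrate ∫(-6*y**2*cos(3*y)) dy by parts with u = y**2, dv = (-6*cos(3*y)) dy, so v = -2*sin(3*y): now -2*y**2*sin(3*y) + ∫(4*y*sin(3*y)) dy.
Step 2. Integrate ∫(4*y*sin(3*y)) dy by parts with u = y, dv = (4*sin(3*y)) dy, so v = -4*cos(3*y)/3: now -2*y**2*sin(3*y) - 4*y*cos(3*y)/3 + ∫(4*cos(3*y)/3) dy.
Step 3. Evaluate the standard form: now -2*y**2*sin(3*y) - 4*y*cos(3*y)/3 + 4*sin(3*y)/9.
Answer: -2*y**2*sin(3*y) - 4*y*cos(3*y)/3 + 4*sin(3*y)/9.


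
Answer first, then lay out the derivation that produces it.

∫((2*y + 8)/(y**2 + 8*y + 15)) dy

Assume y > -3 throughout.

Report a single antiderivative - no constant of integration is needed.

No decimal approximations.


The answer is log(y + 3) + log(y + 5).
Step 1. Decompose ∫((2*y + 8)/(y**2 + 8*y + 15)) dy by partial fractions, (2*y + 8)/(y**2 + 8*y + 15) = 1/(y + 5) + 1/(y + 3): now ∫(1/(y + 3)) dy + ∫(1/(y + 5)) dy.
Step 2. Evaluate the standard form [assuming y > -5]: now log(y + 5) + ∫(1/(y + 3)) dy.
Step 3. Evaluate the standard form [assuming y > -3]: now log(y + 3) + log(y + 5).
Answer: log(y + 3) + log(y + 5).


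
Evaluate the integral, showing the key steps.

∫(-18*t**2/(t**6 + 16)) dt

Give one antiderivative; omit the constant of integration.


Step 1. Substitute u = t**3, turning ∫(-18*t**2/(t**6 + 16)) dt into ∫(-6/(u**2 + 16)) du: now ∫(-6/(u**2 + 16)) du.
Step 2. Evaluate the standard form: now -3*atan(u/4)/2.
Step 3. Substitute back u = t**3: now -3*atan(t**3/4)/2.
Answer: -3*atan(t**3/4)/2.


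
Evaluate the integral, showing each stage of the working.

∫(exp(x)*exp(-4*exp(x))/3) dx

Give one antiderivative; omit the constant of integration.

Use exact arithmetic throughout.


Step 1. Substitute u = exp(x), turning ∫(exp(x)*exp(-4*exp(x))/3) dx into ∫(exp(-4*u)/3) du: now ∫(exp(-4*u)/3) du.
Step 2. Evaluate the standard form: now -exp(-4*u)/12.
Step 3. Substitute back u = exp(x): now -exp(-4*exp(x))/12.
Answer: -exp(-4*exp(x))/12.


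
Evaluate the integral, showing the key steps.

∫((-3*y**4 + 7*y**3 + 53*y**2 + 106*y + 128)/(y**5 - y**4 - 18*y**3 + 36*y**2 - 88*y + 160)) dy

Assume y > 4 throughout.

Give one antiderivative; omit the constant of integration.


Step 1. Decompose ∫((-3*y**4 + 7*y**3 + 53*y**2 + 106*y + 128)/(y**5 - y**4 - 18*y**3 + 36*y**2 - 88*y + 160)) dy by partial fractions, (-3*y**4 + 7*y**3 + 53*y**2 + 106*y + 128)/(y**5 - y**4 - 18*y**3 + 36*y**2 - 88*y + 160) = -3/(y**2 + 4) - 1/(y + 5) - 5/(y - 2) + 3/(y - 4): now ∫(3/(y - 4)) dy + ∫(-5/(y - 2)) dy + ∫(-1/(y + 5)) dy + ∫(-3/(y**2 + 4)) dy.
Step 2. Evaluate the standard form [assuming y > 2]: now -5*log(y - 2) + ∫(3/(y - 4)) dy + ∫(-1/(y + 5)) dy + ∫(-3/(y**2 + 4)) dy.
Step 3. Evaluate the standard form [assuming y > 4]: now 3*log(y - 4) - 5*log(y - 2) + ∫(-1/(y + 5)) dy + ∫(-3/(y**2 + 4)) dy.
Step 4. Evaluate the standard form [assuming y > -5]: now 3*log(y - 4) - 5*log(y - 2) - log(y + 5) + ∫(-3/(y**2 + 4)) dy.
Step 5. Evaluate the standard form: now 3*log(y - 4) - 5*log(y - 2) - log(y + 5) - 3*atan(y/2)/2.
Answer: 3*log(y - 4) - 5*log(y - 2) - log(y + 5) - 3*atan(y/2)/2.


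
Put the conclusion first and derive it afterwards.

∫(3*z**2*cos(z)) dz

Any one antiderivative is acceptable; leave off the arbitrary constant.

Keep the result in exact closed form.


The answer is 3*z**2*sin(z) + 6*z*cos(z) - 6*sin(z).
Step 1. Integrate ∫(3*z**2*cos(z)) dz by parts with u = z**2, dv = (3*cos(z)) dz, so v = 3*sin(z): now 3*z**2*sin(z) + ∫(-6*z*sin(z)) dz.
Step 2. Integrate ∫(-6*z*sin(z)) dz by parts with u = z, dv = (-6*sin(z)) dz, so v = 6*cos(z): now 3*z**2*sin(z) + 6*z*cos(z) + ∫(-6*cos(z)) dz.
Step 3. Evaluate the standard form: now 3*z**2*sin(z) + 6*z*cos(z) - 6*sin(z).
Answer: 3*z**2*sin(z) + 6*z*cos(z) - 6*sin(z).


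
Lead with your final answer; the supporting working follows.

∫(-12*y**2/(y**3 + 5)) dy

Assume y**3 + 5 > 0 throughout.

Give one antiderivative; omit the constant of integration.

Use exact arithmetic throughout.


The answer is -4*log(y**3 + 5).
Step 1. Substitute u = y**3 + 5, turning ∫(-12*y**2/(y**3 + 5)) dy into ∫(-4/u) du: now ∫(-4/u) du.
Step 2. Evaluate the standard form [assuming u > 0]: now -4*log(u).
Step 3. Substitute back u = y**3 + 5: now -4*log(y**3 + 5).
Answer: -4*log(y**3 + 5).


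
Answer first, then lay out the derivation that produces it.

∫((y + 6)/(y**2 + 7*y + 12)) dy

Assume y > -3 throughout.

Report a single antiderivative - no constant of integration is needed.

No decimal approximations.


The answer is 3*log(y + 3) - 2*log(y + 4).
Step 1. Decompose ∫((y + 6)/(y**2 + 7*y + 12)) dy by partial fractions, (y + 6)/(y**2 + 7*y + 12) = -2/(y + 4) + 3/(y + 3): now ∫(3/(y + 3)) dy + ∫(-2/(y + 4)) dy.
Step 2. Evaluate the standard form [assuming y > -3]: now 3*log(y + 3) + ∫(-2/(y + 4)) dy.
Step 3. Evaluate the standard form [assuming y > -4]: now 3*log(y + 3) - 2*log(y + 4).
Answer: 3*log(y + 3) - 2*log(y + 4).


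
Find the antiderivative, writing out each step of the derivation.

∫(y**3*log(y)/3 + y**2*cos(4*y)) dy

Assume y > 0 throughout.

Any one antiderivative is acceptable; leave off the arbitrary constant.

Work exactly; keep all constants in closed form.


Step 1. Rewrite: now ∫(y**2*cos(4*y)) dy + ∫(y**3*log(y)/3) dy.
Step 2. Integrate ∫(y**2*cos(4*y)) dy by parts with u = y**2, dv = (cos(4*y)) dy, so v = sin(4*y)/4: now y**2*sin(4*y)/4 + ∫(-y*sin(4*y)/2) dy + ∫(y**3*log(y)/3) dy.
Step 3. Integrate ∫(-y*sin(4*y)/2) dy by parts with u = y, dv = (-sin(4*y)/2) dy, so v = cos(4*y)/8: now y**2*sin(4*y)/4 + y*cos(4*y)/8 + ∫(y**3*log(y)/3) dy + ∫(-cos(4*y)/8) dy.
Step 4. Evaluate the standard form: now y**2*sin(4*y)/4 + y*cos(4*y)/8 - sin(4*y)/32 + ∫(y**3*log(y)/3) dy.
Step 5. Integrate ∫(y**3*log(y)/3) dy by parts with u = log(y), dv = (y**3/3) dy, so v = y**4/12 [assuming y > 0]: now y**4*log(y)/12 + y**2*sin(4*y)/4 + y*cos(4*y)/8 - sin(4*y)/32 + ∫(-y**3/12) dy.
Step 6. Evaluate the standard form: now y**4*log(y)/12 - y**4/48 + y**2*sin(4*y)/4 + y*cos(4*y)/8 - sin(4*y)/32.
Answer: y**4*log(y)/12 - y**4/48 + y**2*sin(4*y)/4 + y*cos(4*y)/8 - sin(4*y)/32.


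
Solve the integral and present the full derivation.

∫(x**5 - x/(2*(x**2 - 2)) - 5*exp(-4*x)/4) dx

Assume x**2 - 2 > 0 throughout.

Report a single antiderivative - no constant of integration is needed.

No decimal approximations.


Step 1. Rewrite: now ∫(x**5) dx + ∫(-x/(2*(x**2 - 2))) dx + ∫(-5*exp(-4*x)/4) dx.
Step 2. Evaluate the standard form: now ∫(x**5) dx + ∫(-x/(2*(x**2 - 2))) dx + 5*exp(-4*x)/16.
Step 3. Substitute u = x**2 - 2, turning ∫(-x/(2*(x**2 - 2))) dx into ∫(-1/(4*u)) du: now ∫(-1/(4*u)) du + ∫(x**5) dx + 5*exp(-4*x)/16.
Step 4. Evaluate the standard form [assuming u > 0]: now -log(u)/4 + ∫(x**5) dx + 5*exp(-4*x)/16.
Step 5. Substitute back u = x**2 - 2: now -log(x**2 - 2)/4 + ∫(x**5) dx + 5*exp(-4*x)/16.
Step 6. Evaluate the standard form: now x**6/6 - log(x**2 - 2)/4 + 5*exp(-4*x)/16.
Answer: x**6/6 - log(x**2 - 2)/4 + 5*exp(-4*x)/16.


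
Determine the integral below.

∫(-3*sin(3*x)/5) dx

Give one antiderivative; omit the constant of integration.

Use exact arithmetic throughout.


Answer: cos(3*x)/5.


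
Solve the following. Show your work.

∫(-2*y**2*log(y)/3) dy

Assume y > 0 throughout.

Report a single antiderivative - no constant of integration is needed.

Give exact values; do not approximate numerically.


Step 1. Integrate ∫(-2*y**2*log(y)/3) dy by parts with u = log(y), dv = (-2*y**2/3) dy, so v = -2*y**3/9 [assuming y > 0]: now -2*y**3*log(y)/9 + ∫(2*y**2/9) dy.
Step 2. Evaluate the standard form: now -2*y**3*log(y)/9 + 2*y**3/27.
Answer: -2*y**3*log(y)/9 + 2*y**3/27.


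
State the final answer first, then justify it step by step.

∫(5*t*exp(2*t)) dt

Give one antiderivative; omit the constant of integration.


The answer is 5*t*exp(2*t)/2 - 5*exp(2*t)/4.
Step 1. Integrate ∫(5*t*exp(2*t)) dt by parts with u = t, dv = (5*exp(2*t)) dt, so v = 5*exp(2*t)/2: now 5*t*exp(2*t)/2 + ∫(-5*exp(2*t)/2) dt.
Step 2. Evaluate the standard form: now 5*t*exp(2*t)/2 - 5*exp(2*t)/4.
Answer: 5*t*exp(2*t)/2 - 5*exp(2*t)/4.


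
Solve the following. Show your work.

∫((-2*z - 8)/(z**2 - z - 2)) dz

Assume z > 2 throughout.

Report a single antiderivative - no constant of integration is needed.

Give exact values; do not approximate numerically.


Step 1. Decompose ∫((-2*z - 8)/(z**2 - z - 2)) dz by partial fractions, (-2*z - 8)/(z**2 - z - 2) = 2/(z + 1) - 4/(z - 2): now ∫(-4/(z - 2)) dz + ∫(2/(z + 1)) dz.
Step 2. Evaluate the standard form [assuming z > -1]: now 2*log(z + 1) + ∫(-4/(z - 2)) dz.
Step 3. Evaluate the standard form [assuming z > 2]: now -4*log(z - 2) + 2*log(z + 1).
Answer: -4*log(z - 2) + 2*log(z + 1).


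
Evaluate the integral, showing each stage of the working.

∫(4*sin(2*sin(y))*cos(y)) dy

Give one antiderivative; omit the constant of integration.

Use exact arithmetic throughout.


Step 1. Substitute u = sin(y), turning ∫(4*sin(2*sin(y))*cos(y)) dy into ∫(4*sin(2*u)) du: now ∫(4*sin(2*u)) du.
Step 2. Evaluate the standard form: now -2*cos(2*u).
Step 3. Substitute back u = sin(y): now -2*cos(2*sin(y)).
Answer: -2*cos(2*sin(y)).


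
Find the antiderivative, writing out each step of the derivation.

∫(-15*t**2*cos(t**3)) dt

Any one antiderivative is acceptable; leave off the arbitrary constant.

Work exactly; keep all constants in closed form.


Step 1. Substitute u = t**3, turning ∫(-15*t**2*cos(t**3)) dt into ∫(-5*cos(u)) du: now ∫(-5*cos(u)) du.
Step 2. Evaluate the standard form: now -5*sin(u).
Step 3. Substitute back u = t**3: now -5*sin(t**3).
Answer: -5*sin(t**3).


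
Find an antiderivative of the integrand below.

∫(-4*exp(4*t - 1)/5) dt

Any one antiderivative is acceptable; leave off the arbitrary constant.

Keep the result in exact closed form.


Answer: -exp(4*t - 1)/5.


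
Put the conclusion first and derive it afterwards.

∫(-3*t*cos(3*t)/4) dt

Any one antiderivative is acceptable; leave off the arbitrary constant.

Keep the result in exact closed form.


The answer is -t*sin(3*t)/4 - cos(3*t)/12.
Step 1. Integrate ∫(-3*t*cos(3*t)/4) dt by parts with u = t, dv = (-3*cos(3*t)/4) dt, so v = -sin(3*t)/4: now -t*sin(3*t)/4 + ∫(sin(3*t)/4) dt.
Step 2. Evaluate the standard form: now -t*sin(3*t)/4 - cos(3*t)/12.
Answer: -t*sin(3*t)/4 - cos(3*t)/12.


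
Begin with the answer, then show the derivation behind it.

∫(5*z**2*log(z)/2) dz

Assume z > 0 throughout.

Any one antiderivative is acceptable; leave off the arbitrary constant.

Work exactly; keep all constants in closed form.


The answer is 5*z**3*log(z)/6 - 5*z**3/18.
Step 1. Integrate ∫(5*z**2*log(z)/2) dz by parts with u = log(z), dv = (5*z**2/2) dz, so v = 5*z**3/6 [assuming z > 0]: now 5*z**3*log(z)/6 + ∫(-5*z**2/6) dz.
Step 2. Evaluate the standard form: now 5*z**3*log(z)/6 - 5*z**3/18.
Answer: 5*z**3*log(z)/6 - 5*z**3/18.


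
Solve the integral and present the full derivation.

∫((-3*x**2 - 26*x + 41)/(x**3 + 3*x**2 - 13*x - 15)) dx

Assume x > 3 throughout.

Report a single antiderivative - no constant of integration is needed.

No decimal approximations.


Step 1. Decompose ∫((-3*x**2 - 26*x + 41)/(x**3 + 3*x**2 - 13*x - 15)) dx by partial fractions, (-3*x**2 - 26*x + 41)/(x**3 + 3*x**2 - 13*x - 15) = 3/(x + 5) - 4/(x + 1) - 2/(x - 3): now ∫(-2/(x - 3)) dx + ∫(-4/(x + 1)) dx + ∫(3/(x + 5)) dx.
Step 2. Evaluate the standard form [assuming x > 3]: now -2*log(x - 3) + ∫(-4/(x + 1)) dx + ∫(3/(x + 5)) dx.
Step 3. Evaluate the standard form [assuming x > -5]: now -2*log(x - 3) + 3*log(x + 5) + ∫(-4/(x + 1)) dx.
Step 4. Evaluate the standard form [assuming x > -1]: now -2*log(x - 3) - 4*log(x + 1) + 3*log(x + 5).
Answer: -2*log(x - 3) - 4*log(x + 1) + 3*log(x + 5).


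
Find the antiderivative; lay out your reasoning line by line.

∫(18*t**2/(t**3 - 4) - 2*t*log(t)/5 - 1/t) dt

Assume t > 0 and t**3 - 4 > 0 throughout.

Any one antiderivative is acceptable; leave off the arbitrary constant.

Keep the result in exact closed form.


Step 1. Rewrite: now ∫(-1/t) dt + ∫(-2*t*log(t)/5) dt + ∫(18*t**2/(t**3 - 4)) dt.
Step 2. Integrate ∫(-2*t*log(t)/5) dt by parts with u = log(t), dv = (-2*t/5) dt, so v = -t**2/5 [assuming t > 0]: now -t**2*log(t)/5 + ∫(-1/t) dt + ∫(t/5) dt + ∫(18*t**2/(t**3 - 4)) dt.
Step 3. Evaluate the standard form: now -t**2*log(t)/5 + t**2/10 + ∫(-1/t) dt + ∫(18*t**2/(t**3 - 4)) dt.
Step 4. Substitute u = t**3 - 4, turning ∫(18*t**2/(t**3 - 4)) dt into ∫(6/u) du: now -t**2*log(t)/5 + t**2/10 + ∫(-1/t) dt + ∫(6/u) du.
Step 5. Evaluate the standard form [assuming u > 0]: now -t**2*log(t)/5 + t**2/10 + 6*log(u) + ∫(-1/t) dt.
Step 6. Substitute back u = t**3 - 4: now -t**2*log(t)/5 + t**2/10 + 6*log(t**3 - 4) + ∫(-1/t) dt.
Step 7. Evaluate the standard form [assuming t > 0]: now -t**2*log(t)/5 + t**2/10 - log(t) + 6*log(t**3 - 4).
Answer: -t**2*log(t)/5 + t**2/10 - log(t) + 6*log(t**3 - 4).


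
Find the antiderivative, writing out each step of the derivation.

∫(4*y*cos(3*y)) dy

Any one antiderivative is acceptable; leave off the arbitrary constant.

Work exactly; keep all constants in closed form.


Step 1. Integrate ∫(4*y*cos(3*y)) dy by parts with u = y, dv = (4*cos(3*y)) dy, so v = 4*sin(3*y)/3: now 4*y*sin(3*y)/3 + ∫(-4*sin(3*y)/3) dy.
Step 2. Evaluate the standard form: now 4*y*sin(3*y)/3 + 4*cos(3*y)/9.
Answer: 4*y*sin(3*y)/3 + 4*cos(3*y)/9.


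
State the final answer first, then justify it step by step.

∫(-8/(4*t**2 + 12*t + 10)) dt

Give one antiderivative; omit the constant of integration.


The answer is -4*atan(2*t + 3).
Step 1. Substitute u = -2*t - 3, turning ∫(-8/(4*t**2 + 12*t + 10)) dt into ∫(4/(u**2 + 1)) du: now ∫(4/(u**2 + 1)) du.
Step 2. Evaluate the standard form: now 4*atan(u).
Step 3. Substitute back u = -2*t - 3: now -4*atan(2*t + 3).
Answer: -4*atan(2*t + 3).
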